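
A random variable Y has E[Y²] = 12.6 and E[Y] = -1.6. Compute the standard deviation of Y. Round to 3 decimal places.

var(Y) = 12.6 − (-1.6)² = 10.04
σ(Y) = √10.04 ≈ 3.169

3.169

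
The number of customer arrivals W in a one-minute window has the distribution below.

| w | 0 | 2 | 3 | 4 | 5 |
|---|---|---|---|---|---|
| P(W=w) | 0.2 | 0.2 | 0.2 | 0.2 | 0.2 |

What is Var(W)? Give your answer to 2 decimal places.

2.96

E[W] = (0)(0.2) + (2)(0.2) + (3)(0.2) + (4)(0.2) + (5)(0.2) = 2.8
E[W²] = (0)²(0.2) + (2)²(0.2) + (3)²(0.2) + (4)²(0.2) + (5)²(0.2) = 10.8
Var(W) = E[W²] − (E[W])² = 10.8 − (2.8)² = 2.96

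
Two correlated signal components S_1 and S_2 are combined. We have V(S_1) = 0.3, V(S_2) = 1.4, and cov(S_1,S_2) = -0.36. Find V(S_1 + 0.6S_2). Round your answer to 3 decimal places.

0.372

V(S_1 + 0.6S_2) = (1)²·V(S_1) + (0.6)²·V(S_2) + 2·(1)·(0.6)·cov(S_1,S_2)
= 1·0.3 + 0.36·1.4 + 1.2·-0.36 = 0.372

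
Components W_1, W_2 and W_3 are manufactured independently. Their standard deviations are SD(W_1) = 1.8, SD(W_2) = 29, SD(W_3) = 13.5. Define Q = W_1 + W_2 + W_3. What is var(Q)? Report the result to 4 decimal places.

1026.4900

var(W_1) = 3.24, var(W_2) = 841, var(W_3) = 182.25
By independence, var(Q) = (1)²var(W_1) + (1)²var(W_2) + (1)²var(W_3)
= (1)²·3.24 + (1)²·841 + (1)²·182.25 = 1026.49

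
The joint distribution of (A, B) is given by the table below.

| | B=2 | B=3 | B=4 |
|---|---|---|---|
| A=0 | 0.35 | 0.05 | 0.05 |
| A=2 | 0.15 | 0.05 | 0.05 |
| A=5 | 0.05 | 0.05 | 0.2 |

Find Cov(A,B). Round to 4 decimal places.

1.0500

E[A] = 2,  E[B] = 2.75
E[AB] = 6.55
Cov(A,B) = E[AB] − E[A]E[B] = 6.55 − (2)(2.75) = 1.05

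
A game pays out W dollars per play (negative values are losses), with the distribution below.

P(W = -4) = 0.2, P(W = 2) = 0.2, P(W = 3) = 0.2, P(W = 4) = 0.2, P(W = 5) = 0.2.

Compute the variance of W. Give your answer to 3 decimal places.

10.000

E[W] = (-4)(0.2) + (2)(0.2) + (3)(0.2) + (4)(0.2) + (5)(0.2) = 2
E[W²] = (-4)²(0.2) + (2)²(0.2) + (3)²(0.2) + (4)²(0.2) + (5)²(0.2) = 14
Var(W) = E[W²] − (E[W])² = 14 − (2)² = 10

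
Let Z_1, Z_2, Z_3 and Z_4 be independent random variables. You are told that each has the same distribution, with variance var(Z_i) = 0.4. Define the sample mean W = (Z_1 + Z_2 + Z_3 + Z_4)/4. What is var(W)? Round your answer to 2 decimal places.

By independence, var(W) = (0.25)²var(Z_1) + (0.25)²var(Z_2) + (0.25)²var(Z_3) + (0.25)²var(Z_4)
= (0.25)²·0.4 + (0.25)²·0.4 + (0.25)²·0.4 + (0.25)²·0.4 = 0.1

0.10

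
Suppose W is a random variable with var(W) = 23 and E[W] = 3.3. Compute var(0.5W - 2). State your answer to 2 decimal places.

var(0.5W - 2) = (0.5)²·var(W) = 0.25·23 = 5.75

5.75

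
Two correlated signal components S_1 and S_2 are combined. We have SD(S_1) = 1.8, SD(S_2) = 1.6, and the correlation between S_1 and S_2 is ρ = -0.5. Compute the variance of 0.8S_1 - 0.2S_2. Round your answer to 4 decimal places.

2.6368

Var(S_1) = (1.8)² = 3.24;  Var(S_2) = (1.6)² = 2.56
cov(S_1,S_2) = ρ·SD(S_1)·SD(S_2) = -0.5·1.8·1.6 = -1.44
Var(0.8S_1 - 0.2S_2) = (0.8)²·Var(S_1) + (-0.2)²·Var(S_2) + 2·(0.8)·(-0.2)·cov(S_1,S_2)
= 0.64·3.24 + 0.04·2.56 + -0.32·-1.44 = 2.6368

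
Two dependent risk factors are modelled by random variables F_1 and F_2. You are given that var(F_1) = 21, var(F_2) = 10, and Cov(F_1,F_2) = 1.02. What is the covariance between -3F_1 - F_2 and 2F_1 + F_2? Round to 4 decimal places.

Cov(-3F_1 - F_2, 2F_1 + F_2) = (-3)(2)var(F_1) + (-1)(1)var(F_2) + [(-3)(1) + (-1)(2)]Cov(F_1,F_2)
= -6·21 + -1·10 + -5·1.02 = -141.1

-141.1000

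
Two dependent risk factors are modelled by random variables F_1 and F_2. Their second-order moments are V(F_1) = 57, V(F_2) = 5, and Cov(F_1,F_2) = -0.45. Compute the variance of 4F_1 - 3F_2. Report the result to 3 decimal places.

V(4F_1 - 3F_2) = (4)²·V(F_1) + (-3)²·V(F_2) + 2·(4)·(-3)·Cov(F_1,F_2)
= 16·57 + 9·5 + -24·-0.45 = 967.8

967.800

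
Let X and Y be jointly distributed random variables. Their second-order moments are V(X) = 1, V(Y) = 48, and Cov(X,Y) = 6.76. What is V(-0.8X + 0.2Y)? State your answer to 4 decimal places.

0.3968

V(-0.8X + 0.2Y) = (-0.8)²·V(X) + (0.2)²·V(Y) + 2·(-0.8)·(0.2)·Cov(X,Y)
= 0.64·1 + 0.04·48 + -0.32·6.76 = 0.3968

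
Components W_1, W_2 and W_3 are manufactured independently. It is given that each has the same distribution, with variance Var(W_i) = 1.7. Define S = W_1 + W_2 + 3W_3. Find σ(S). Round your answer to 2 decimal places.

By independence, Var(S) = (1)²Var(W_1) + (1)²Var(W_2) + (3)²Var(W_3)
= (1)²·1.7 + (1)²·1.7 + (3)²·1.7 = 18.7
σ(S) = √18.7 ≈ 4.32

4.32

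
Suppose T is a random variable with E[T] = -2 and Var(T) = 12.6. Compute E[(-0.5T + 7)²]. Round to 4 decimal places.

E[-0.5T + 7] = -0.5·-2 + 7 = 8
Var(-0.5T + 7) = (-0.5)²·12.6 = 3.15
E[(-0.5T + 7)²] = Var((-0.5T + 7)) + (E[(-0.5T + 7)])² = 3.15 + (8)² = 67.15

67.1500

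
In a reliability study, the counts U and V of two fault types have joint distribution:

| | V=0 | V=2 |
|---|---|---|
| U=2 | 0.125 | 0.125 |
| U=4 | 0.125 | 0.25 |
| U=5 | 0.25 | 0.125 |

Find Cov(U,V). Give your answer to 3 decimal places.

-0.125

E[U] = 3.875,  E[V] = 1
E[UV] = 3.75
Cov(U,V) = E[UV] − E[U]E[V] = 3.75 − (3.875)(1) = -0.125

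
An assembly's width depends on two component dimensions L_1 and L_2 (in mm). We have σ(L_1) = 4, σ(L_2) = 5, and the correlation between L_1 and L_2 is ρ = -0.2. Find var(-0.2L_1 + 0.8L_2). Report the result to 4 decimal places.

17.9200

var(L_1) = (4)² = 16;  var(L_2) = (5)² = 25
Cov(L_1,L_2) = ρ·σ(L_1)·σ(L_2) = -0.2·4·5 = -4
var(-0.2L_1 + 0.8L_2) = (-0.2)²·var(L_1) + (0.8)²·var(L_2) + 2·(-0.2)·(0.8)·Cov(L_1,L_2)
= 0.04·16 + 0.64·25 + -0.32·-4 = 17.92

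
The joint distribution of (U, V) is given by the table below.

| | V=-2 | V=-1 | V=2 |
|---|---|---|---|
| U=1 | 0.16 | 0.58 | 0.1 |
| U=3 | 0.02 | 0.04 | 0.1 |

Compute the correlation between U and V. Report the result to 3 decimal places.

E[U] = 1.32,  E[V] = -0.58
E[UV] = -0.34
cov(U,V) = E[UV] − E[U]E[V] = -0.34 − (1.32)(-0.58) = 0.4256
var(U) = 0.5376,  var(V) = 1.8036
ρ = 0.4256 / √(0.5376·1.8036) ≈ 0.432

0.432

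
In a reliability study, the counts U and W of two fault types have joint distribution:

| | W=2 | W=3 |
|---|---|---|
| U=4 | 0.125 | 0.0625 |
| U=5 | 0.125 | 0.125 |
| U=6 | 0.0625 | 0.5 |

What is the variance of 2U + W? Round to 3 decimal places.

3.371

E[U] = 5.375,  E[W] = 2.6875,  E[UW] = 14.625
Var(U) = 29.5 − (5.375)² = 0.609375;  Var(W) = 7.4375 − (2.6875)² = 0.21484375
cov(U,W) = 14.625 − (5.375)(2.6875) = 0.1796875
Var(2U + W) = (2)²·0.609375 + (1)²·0.21484375 + 2·(2)·(1)·0.1796875 = 3.37109375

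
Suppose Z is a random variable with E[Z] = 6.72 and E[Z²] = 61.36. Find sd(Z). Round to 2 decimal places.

4.03

V(Z) = 61.36 − (6.72)² = 16.2016
sd(Z) = √16.2016 ≈ 4.03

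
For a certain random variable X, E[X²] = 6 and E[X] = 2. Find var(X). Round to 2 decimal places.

var(X) = 6 − (2)² = 2

2.00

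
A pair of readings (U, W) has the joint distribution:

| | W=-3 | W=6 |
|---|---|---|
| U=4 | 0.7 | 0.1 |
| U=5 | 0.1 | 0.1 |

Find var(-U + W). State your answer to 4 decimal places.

E[U] = 4.2,  E[W] = -1.2,  E[UW] = -4.5
var(U) = 17.8 − (4.2)² = 0.16;  var(W) = 14.4 − (-1.2)² = 12.96
cov(U,W) = -4.5 − (4.2)(-1.2) = 0.54
var(-U + W) = (-1)²·0.16 + (1)²·12.96 + 2·(-1)·(1)·0.54 = 12.04

12.0400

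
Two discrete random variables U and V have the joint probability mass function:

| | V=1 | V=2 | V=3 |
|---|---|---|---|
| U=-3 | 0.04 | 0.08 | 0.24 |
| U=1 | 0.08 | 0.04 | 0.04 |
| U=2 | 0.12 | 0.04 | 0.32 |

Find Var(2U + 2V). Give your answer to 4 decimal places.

22.0800

E[U] = 0.04,  E[V] = 2.36,  E[UV] = -0.16
Var(U) = 5.32 − (0.04)² = 5.3184;  Var(V) = 6.28 − (2.36)² = 0.7104
Cov(U,V) = -0.16 − (0.04)(2.36) = -0.2544
Var(2U + 2V) = (2)²·5.3184 + (2)²·0.7104 + 2·(2)·(2)·-0.2544 = 22.08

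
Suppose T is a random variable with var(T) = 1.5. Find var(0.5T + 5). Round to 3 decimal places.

0.375

var(0.5T + 5) = (0.5)²·var(T) = 0.25·1.5 = 0.375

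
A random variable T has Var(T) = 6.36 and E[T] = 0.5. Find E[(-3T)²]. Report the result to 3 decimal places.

E[-3T] = -3·0.5 = -1.5
Var(-3T) = (-3)²·6.36 = 57.24
E[(-3T)²] = Var((-3T)) + (E[(-3T)])² = 57.24 + (-1.5)² = 59.49

59.490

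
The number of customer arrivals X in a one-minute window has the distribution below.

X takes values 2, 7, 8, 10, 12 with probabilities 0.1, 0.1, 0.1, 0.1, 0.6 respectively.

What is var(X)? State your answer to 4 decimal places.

10.0900

E[X] = (2)(0.1) + (7)(0.1) + (8)(0.1) + (10)(0.1) + (12)(0.6) = 9.9
E[X²] = (2)²(0.1) + (7)²(0.1) + (8)²(0.1) + (10)²(0.1) + (12)²(0.6) = 108.1
var(X) = E[X²] − (E[X])² = 108.1 − (9.9)² = 10.09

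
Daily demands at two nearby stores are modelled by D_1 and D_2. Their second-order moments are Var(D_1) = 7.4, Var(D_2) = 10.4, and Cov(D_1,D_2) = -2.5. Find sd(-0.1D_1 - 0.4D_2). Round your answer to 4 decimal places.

Var(-0.1D_1 - 0.4D_2) = (-0.1)²·Var(D_1) + (-0.4)²·Var(D_2) + 2·(-0.1)·(-0.4)·Cov(D_1,D_2)
= 0.01·7.4 + 0.16·10.4 + 0.08·-2.5 = 1.538
sd(-0.1D_1 - 0.4D_2) = √1.538 ≈ 1.2402

1.2402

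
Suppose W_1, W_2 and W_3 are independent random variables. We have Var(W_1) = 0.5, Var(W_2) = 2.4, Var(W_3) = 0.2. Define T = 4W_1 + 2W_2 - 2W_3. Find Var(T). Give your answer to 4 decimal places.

By independence, Var(T) = (4)²Var(W_1) + (2)²Var(W_2) + (-2)²Var(W_3)
= (4)²·0.5 + (2)²·2.4 + (-2)²·0.2 = 18.4

18.4000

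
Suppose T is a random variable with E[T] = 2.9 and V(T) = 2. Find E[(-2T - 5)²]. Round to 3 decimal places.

E[-2T - 5] = -2·2.9 − 5 = -10.8
V(-2T - 5) = (-2)²·2 = 8
E[(-2T - 5)²] = V((-2T - 5)) + (E[(-2T - 5)])² = 8 + (-10.8)² = 124.64

124.640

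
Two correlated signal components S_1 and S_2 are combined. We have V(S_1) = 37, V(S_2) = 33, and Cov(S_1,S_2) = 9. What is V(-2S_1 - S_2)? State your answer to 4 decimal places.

217.0000

V(-2S_1 - S_2) = (-2)²·V(S_1) + (-1)²·V(S_2) + 2·(-2)·(-1)·Cov(S_1,S_2)
= 4·37 + 1·33 + 4·9 = 217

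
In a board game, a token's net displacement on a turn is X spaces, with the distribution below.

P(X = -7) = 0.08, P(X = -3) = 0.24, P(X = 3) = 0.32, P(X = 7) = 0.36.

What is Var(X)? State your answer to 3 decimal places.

E[X] = (-7)(0.08) + (-3)(0.24) + (3)(0.32) + (7)(0.36) = 2.2
E[X²] = (-7)²(0.08) + (-3)²(0.24) + (3)²(0.32) + (7)²(0.36) = 26.6
Var(X) = E[X²] − (E[X])² = 26.6 − (2.2)² = 21.76

21.760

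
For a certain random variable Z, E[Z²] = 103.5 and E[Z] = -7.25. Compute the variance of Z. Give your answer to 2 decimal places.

Var(Z) = 103.5 − (-7.25)² = 50.9375

50.94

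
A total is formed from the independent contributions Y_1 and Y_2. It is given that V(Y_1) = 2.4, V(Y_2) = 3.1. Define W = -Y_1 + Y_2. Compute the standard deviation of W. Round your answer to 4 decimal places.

2.3452

By independence, V(W) = (-1)²V(Y_1) + (1)²V(Y_2)
= (-1)²·2.4 + (1)²·3.1 = 5.5
sd(W) = √5.5 ≈ 2.3452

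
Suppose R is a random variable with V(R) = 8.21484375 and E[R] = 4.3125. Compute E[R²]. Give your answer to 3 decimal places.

E[R²] = V(R) + (E[R])² = 8.21484375 + (4.3125)² = 26.8125

26.813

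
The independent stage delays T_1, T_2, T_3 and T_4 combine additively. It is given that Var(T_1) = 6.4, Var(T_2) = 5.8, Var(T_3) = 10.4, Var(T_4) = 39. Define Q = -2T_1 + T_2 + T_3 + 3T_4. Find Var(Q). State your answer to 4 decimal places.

By independence, Var(Q) = (-2)²Var(T_1) + (1)²Var(T_2) + (1)²Var(T_3) + (3)²Var(T_4)
= (-2)²·6.4 + (1)²·5.8 + (1)²·10.4 + (3)²·39 = 392.8

392.8000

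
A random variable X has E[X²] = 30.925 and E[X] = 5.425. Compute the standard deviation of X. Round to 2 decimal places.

var(X) = 30.925 − (5.425)² = 1.494375
sd(X) = √1.494375 ≈ 1.22

1.22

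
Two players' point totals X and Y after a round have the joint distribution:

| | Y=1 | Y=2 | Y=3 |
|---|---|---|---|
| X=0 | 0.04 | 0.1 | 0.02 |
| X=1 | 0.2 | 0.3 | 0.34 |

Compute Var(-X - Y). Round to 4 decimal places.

0.7984

E[X] = 0.84,  E[Y] = 2.12,  E[XY] = 1.82
Var(X) = 0.84 − (0.84)² = 0.1344;  Var(Y) = 5.08 − (2.12)² = 0.5856
Cov(X,Y) = 1.82 − (0.84)(2.12) = 0.0392
Var(-X - Y) = (-1)²·0.1344 + (-1)²·0.5856 + 2·(-1)·(-1)·0.0392 = 0.7984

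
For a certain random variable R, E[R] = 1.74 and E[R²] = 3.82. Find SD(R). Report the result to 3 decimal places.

0.890

var(R) = 3.82 − (1.74)² = 0.7924
SD(R) = √0.7924 ≈ 0.890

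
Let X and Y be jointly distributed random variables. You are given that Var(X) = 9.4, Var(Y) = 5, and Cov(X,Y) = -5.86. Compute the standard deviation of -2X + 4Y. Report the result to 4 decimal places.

Var(-2X + 4Y) = (-2)²·Var(X) + (4)²·Var(Y) + 2·(-2)·(4)·Cov(X,Y)
= 4·9.4 + 16·5 + -16·-5.86 = 211.36
sd(-2X + 4Y) = √211.36 ≈ 14.5382

14.5382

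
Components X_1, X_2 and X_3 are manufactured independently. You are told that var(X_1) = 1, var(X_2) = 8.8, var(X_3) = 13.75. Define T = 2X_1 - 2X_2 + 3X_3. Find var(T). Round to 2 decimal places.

By independence, var(T) = (2)²var(X_1) + (-2)²var(X_2) + (3)²var(X_3)
= (2)²·1 + (-2)²·8.8 + (3)²·13.75 = 162.95

162.95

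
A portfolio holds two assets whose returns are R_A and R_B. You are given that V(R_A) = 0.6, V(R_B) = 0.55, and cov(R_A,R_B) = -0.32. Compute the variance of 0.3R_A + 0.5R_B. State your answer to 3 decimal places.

0.096

V(0.3R_A + 0.5R_B) = (0.3)²·V(R_A) + (0.5)²·V(R_B) + 2·(0.3)·(0.5)·cov(R_A,R_B)
= 0.09·0.6 + 0.25·0.55 + 0.3·-0.32 = 0.0955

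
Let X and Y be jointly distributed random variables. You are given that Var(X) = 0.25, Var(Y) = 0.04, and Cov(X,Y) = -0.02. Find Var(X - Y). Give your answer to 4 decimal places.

Var(X - Y) = (1)²·Var(X) + (-1)²·Var(Y) + 2·(1)·(-1)·Cov(X,Y)
= 1·0.25 + 1·0.04 + -2·-0.02 = 0.33

0.3300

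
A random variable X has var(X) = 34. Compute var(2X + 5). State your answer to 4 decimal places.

var(2X + 5) = (2)²·var(X) = 4·34 = 136

136.0000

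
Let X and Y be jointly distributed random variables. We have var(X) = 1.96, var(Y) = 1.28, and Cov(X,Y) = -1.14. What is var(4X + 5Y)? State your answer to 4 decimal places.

17.7600

var(4X + 5Y) = (4)²·var(X) + (5)²·var(Y) + 2·(4)·(5)·Cov(X,Y)
= 16·1.96 + 25·1.28 + 40·-1.14 = 17.76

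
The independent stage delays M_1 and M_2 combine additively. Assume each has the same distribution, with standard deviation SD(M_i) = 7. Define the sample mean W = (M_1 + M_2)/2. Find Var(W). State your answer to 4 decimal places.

24.5000

Var(M_i) = (7)² = 49
By independence, Var(W) = (0.5)²Var(M_1) + (0.5)²Var(M_2)
= (0.5)²·49 + (0.5)²·49 = 24.5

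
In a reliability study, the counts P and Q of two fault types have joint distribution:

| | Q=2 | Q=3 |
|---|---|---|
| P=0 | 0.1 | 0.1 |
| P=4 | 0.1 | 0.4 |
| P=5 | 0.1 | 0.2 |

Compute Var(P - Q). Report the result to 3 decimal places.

E[P] = 3.5,  E[Q] = 2.7,  E[PQ] = 9.6
Var(P) = 15.5 − (3.5)² = 3.25;  Var(Q) = 7.5 − (2.7)² = 0.21
Cov(P,Q) = 9.6 − (3.5)(2.7) = 0.15
Var(P - Q) = (1)²·3.25 + (-1)²·0.21 + 2·(1)·(-1)·0.15 = 3.16

3.160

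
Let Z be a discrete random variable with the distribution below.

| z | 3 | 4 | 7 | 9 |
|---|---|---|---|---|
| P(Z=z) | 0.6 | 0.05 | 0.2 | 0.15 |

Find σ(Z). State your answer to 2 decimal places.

2.36

E[Z] = (3)(0.6) + (4)(0.05) + (7)(0.2) + (9)(0.15) = 4.75
E[Z²] = (3)²(0.6) + (4)²(0.05) + (7)²(0.2) + (9)²(0.15) = 28.15
Var(Z) = E[Z²] − (E[Z])² = 28.15 − (4.75)² = 5.5875
σ(Z) = √5.5875 ≈ 2.36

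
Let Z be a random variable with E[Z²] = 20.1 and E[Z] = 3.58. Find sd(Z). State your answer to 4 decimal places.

Var(Z) = 20.1 − (3.58)² = 7.2836
sd(Z) = √7.2836 ≈ 2.6988

2.6988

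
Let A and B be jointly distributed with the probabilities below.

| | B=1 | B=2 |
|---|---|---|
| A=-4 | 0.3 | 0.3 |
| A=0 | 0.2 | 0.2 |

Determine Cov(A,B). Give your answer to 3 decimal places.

0.000

E[A] = -2.4,  E[B] = 1.5
E[AB] = -3.6
Cov(A,B) = E[AB] − E[A]E[B] = -3.6 − (-2.4)(1.5) = 0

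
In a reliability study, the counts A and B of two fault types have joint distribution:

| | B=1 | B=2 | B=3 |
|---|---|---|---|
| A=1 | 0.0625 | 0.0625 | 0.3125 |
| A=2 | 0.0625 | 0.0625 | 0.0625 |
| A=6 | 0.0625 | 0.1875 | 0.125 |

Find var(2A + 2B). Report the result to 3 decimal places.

20.938

E[A] = 3.0625,  E[B] = 2.3125,  E[AB] = 6.75
var(A) = 14.6875 − (3.0625)² = 5.30859375;  var(B) = 5.9375 − (2.3125)² = 0.58984375
Cov(A,B) = 6.75 − (3.0625)(2.3125) = -0.33203125
var(2A + 2B) = (2)²·5.30859375 + (2)²·0.58984375 + 2·(2)·(2)·-0.33203125 = 20.9375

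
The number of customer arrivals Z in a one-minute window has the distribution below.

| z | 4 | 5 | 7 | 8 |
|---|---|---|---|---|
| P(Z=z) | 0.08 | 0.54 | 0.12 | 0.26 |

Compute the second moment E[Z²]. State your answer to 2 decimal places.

E[Z²] = (4)²(0.08) + (5)²(0.54) + (7)²(0.12) + (8)²(0.26) = 37.3

37.30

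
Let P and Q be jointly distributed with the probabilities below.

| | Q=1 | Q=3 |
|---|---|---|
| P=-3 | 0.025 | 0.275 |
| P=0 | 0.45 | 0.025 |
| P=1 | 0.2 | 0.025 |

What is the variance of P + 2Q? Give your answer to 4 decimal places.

E[P] = -0.675,  E[Q] = 1.65,  E[PQ] = -2.275
V(P) = 2.925 − (-0.675)² = 2.469375;  V(Q) = 3.6 − (1.65)² = 0.8775
cov(P,Q) = -2.275 − (-0.675)(1.65) = -1.16125
V(P + 2Q) = (1)²·2.469375 + (2)²·0.8775 + 2·(1)·(2)·-1.16125 = 1.334375

1.3344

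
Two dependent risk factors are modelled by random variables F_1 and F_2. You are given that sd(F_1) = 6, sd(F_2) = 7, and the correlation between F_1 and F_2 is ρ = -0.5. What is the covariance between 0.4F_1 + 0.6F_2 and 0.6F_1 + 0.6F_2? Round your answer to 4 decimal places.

13.6800

Var(F_1) = (6)² = 36;  Var(F_2) = (7)² = 49
cov(F_1,F_2) = ρ·sd(F_1)·sd(F_2) = -0.5·6·7 = -21
cov(0.4F_1 + 0.6F_2, 0.6F_1 + 0.6F_2) = (0.4)(0.6)Var(F_1) + (0.6)(0.6)Var(F_2) + [(0.4)(0.6) + (0.6)(0.6)]cov(F_1,F_2)
= 0.24·36 + 0.36·49 + 0.6·-21 = 13.68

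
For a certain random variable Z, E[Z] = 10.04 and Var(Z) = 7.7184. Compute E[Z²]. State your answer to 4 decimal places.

E[Z²] = Var(Z) + (E[Z])² = 7.7184 + (10.04)² = 108.52

108.5200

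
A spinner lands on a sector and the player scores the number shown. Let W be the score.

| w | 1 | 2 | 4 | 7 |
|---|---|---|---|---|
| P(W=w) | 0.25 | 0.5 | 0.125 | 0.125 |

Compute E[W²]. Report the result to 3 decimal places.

E[W²] = (1)²(0.25) + (2)²(0.5) + (4)²(0.125) + (7)²(0.125) = 10.375

10.375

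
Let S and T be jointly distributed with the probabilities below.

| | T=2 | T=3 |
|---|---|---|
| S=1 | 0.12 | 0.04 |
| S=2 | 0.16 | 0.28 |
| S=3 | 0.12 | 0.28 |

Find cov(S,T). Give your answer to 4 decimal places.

E[S] = 2.24,  E[T] = 2.6
E[ST] = 5.92
cov(S,T) = E[ST] − E[S]E[T] = 5.92 − (2.24)(2.6) = 0.096

0.0960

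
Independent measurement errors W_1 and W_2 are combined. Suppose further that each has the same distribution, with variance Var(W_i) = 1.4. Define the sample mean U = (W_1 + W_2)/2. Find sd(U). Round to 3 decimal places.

0.837

By independence, Var(U) = (0.5)²Var(W_1) + (0.5)²Var(W_2)
= (0.5)²·1.4 + (0.5)²·1.4 = 0.7
sd(U) = √0.7 ≈ 0.837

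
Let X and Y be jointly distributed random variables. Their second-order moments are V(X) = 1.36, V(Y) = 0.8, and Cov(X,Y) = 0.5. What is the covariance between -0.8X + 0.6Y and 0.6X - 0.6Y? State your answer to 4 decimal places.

-0.5208

Cov(-0.8X + 0.6Y, 0.6X - 0.6Y) = (-0.8)(0.6)V(X) + (0.6)(-0.6)V(Y) + [(-0.8)(-0.6) + (0.6)(0.6)]Cov(X,Y)
= -0.48·1.36 + -0.36·0.8 + 0.84·0.5 = -0.5208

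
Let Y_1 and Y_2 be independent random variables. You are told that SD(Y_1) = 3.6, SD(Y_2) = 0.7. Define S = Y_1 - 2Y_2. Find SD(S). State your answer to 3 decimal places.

Var(Y_1) = 12.96, Var(Y_2) = 0.49
By independence, Var(S) = (1)²Var(Y_1) + (-2)²Var(Y_2)
= (1)²·12.96 + (-2)²·0.49 = 14.92
SD(S) = √14.92 ≈ 3.863

3.863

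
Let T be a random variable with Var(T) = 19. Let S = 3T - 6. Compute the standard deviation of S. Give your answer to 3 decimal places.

Var(3T - 6) = (3)²·19 = 171
SD(S) = √171 ≈ 13.077

13.077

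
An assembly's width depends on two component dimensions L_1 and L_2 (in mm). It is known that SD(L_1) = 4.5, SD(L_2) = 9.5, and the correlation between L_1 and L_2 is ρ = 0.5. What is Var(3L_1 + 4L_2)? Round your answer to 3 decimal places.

2139.250

Var(L_1) = (4.5)² = 20.25;  Var(L_2) = (9.5)² = 90.25
Cov(L_1,L_2) = ρ·SD(L_1)·SD(L_2) = 0.5·4.5·9.5 = 21.375
Var(3L_1 + 4L_2) = (3)²·Var(L_1) + (4)²·Var(L_2) + 2·(3)·(4)·Cov(L_1,L_2)
= 9·20.25 + 16·90.25 + 24·21.375 = 2139.25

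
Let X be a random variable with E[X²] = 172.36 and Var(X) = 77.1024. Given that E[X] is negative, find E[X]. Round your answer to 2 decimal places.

(E[X])² = E[X²] − Var(X) = 172.36 − 77.1024 = 95.2576
E[X] = −√95.2576 = -9.76

-9.76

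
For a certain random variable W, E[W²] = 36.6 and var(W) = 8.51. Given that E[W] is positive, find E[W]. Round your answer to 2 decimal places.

5.30

(E[W])² = E[W²] − var(W) = 36.6 − 8.51 = 28.09
E[W] = √28.09 = 5.3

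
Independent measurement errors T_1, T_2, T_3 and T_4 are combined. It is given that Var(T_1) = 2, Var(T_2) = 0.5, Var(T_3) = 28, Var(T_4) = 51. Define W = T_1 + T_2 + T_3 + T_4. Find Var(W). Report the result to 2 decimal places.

By independence, Var(W) = (1)²Var(T_1) + (1)²Var(T_2) + (1)²Var(T_3) + (1)²Var(T_4)
= (1)²·2 + (1)²·0.5 + (1)²·28 + (1)²·51 = 81.5

81.50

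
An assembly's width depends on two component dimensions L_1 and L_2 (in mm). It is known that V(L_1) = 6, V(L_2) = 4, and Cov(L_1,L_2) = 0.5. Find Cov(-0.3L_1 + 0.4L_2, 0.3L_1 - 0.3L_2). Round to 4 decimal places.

-0.9150

Cov(-0.3L_1 + 0.4L_2, 0.3L_1 - 0.3L_2) = (-0.3)(0.3)V(L_1) + (0.4)(-0.3)V(L_2) + [(-0.3)(-0.3) + (0.4)(0.3)]Cov(L_1,L_2)
= -0.09·6 + -0.12·4 + 0.21·0.5 = -0.915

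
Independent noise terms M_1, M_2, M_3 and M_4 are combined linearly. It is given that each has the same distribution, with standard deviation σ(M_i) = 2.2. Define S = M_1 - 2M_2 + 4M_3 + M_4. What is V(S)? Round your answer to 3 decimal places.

V(M_i) = (2.2)² = 4.84
By independence, V(S) = (1)²V(M_1) + (-2)²V(M_2) + (4)²V(M_3) + (1)²V(M_4)
= (1)²·4.84 + (-2)²·4.84 + (4)²·4.84 + (1)²·4.84 = 106.48

106.480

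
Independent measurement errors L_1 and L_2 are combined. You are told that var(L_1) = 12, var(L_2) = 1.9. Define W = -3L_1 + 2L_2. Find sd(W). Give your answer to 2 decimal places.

By independence, var(W) = (-3)²var(L_1) + (2)²var(L_2)
= (-3)²·12 + (2)²·1.9 = 115.6
sd(W) = √115.6 ≈ 10.75

10.75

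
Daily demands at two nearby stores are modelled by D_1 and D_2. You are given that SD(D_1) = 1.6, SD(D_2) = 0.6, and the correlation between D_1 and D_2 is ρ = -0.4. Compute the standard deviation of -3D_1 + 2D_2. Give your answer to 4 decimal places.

5.3933

Var(D_1) = (1.6)² = 2.56;  Var(D_2) = (0.6)² = 0.36
cov(D_1,D_2) = ρ·SD(D_1)·SD(D_2) = -0.4·1.6·0.6 = -0.384
Var(-3D_1 + 2D_2) = (-3)²·Var(D_1) + (2)²·Var(D_2) + 2·(-3)·(2)·cov(D_1,D_2)
= 9·2.56 + 4·0.36 + -12·-0.384 = 29.088
SD(-3D_1 + 2D_2) = √29.088 ≈ 5.3933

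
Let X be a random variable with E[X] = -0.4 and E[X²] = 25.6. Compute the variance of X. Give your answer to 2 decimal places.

Var(X) = 25.6 − (-0.4)² = 25.44

25.44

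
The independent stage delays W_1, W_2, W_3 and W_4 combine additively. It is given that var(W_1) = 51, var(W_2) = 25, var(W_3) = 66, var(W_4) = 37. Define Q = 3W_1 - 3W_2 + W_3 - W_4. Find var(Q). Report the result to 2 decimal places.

By independence, var(Q) = (3)²var(W_1) + (-3)²var(W_2) + (1)²var(W_3) + (-1)²var(W_4)
= (3)²·51 + (-3)²·25 + (1)²·66 + (-1)²·37 = 787

787.00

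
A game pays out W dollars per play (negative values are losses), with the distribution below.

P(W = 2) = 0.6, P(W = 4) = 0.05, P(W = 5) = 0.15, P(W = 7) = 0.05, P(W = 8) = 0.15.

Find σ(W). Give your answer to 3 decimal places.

E[W] = (2)(0.6) + (4)(0.05) + (5)(0.15) + (7)(0.05) + (8)(0.15) = 3.7
E[W²] = (2)²(0.6) + (4)²(0.05) + (5)²(0.15) + (7)²(0.05) + (8)²(0.15) = 19
var(W) = E[W²] − (E[W])² = 19 − (3.7)² = 5.31
σ(W) = √5.31 ≈ 2.304

2.304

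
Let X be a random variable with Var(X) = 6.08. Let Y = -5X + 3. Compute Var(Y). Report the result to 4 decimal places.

152.0000

Var(-5X + 3) = (-5)²·Var(X) = 25·6.08 = 152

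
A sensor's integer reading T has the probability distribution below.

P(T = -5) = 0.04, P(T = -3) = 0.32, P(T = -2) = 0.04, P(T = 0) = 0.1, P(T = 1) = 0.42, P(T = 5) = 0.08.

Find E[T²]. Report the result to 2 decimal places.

E[T²] = (-5)²(0.04) + (-3)²(0.32) + (-2)²(0.04) + (0)²(0.1) + (1)²(0.42) + (5)²(0.08) = 6.46

6.46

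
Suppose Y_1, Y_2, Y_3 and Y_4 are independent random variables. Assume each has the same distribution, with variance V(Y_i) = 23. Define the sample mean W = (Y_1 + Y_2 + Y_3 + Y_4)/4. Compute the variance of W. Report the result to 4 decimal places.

5.7500

By independence, V(W) = (0.25)²V(Y_1) + (0.25)²V(Y_2) + (0.25)²V(Y_3) + (0.25)²V(Y_4)
= (0.25)²·23 + (0.25)²·23 + (0.25)²·23 + (0.25)²·23 = 5.75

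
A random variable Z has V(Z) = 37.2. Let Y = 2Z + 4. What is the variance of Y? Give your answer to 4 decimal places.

V(2Z + 4) = (2)²·V(Z) = 4·37.2 = 148.8

148.8000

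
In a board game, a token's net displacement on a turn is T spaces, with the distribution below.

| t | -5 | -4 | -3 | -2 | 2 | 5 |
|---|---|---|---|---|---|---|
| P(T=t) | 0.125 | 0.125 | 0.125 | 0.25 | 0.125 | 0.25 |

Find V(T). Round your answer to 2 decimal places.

13.75

E[T] = (-5)(0.125) + (-4)(0.125) + (-3)(0.125) + (-2)(0.25) + (2)(0.125) + (5)(0.25) = -0.5
E[T²] = (-5)²(0.125) + (-4)²(0.125) + (-3)²(0.125) + (-2)²(0.25) + (2)²(0.125) + (5)²(0.25) = 14
V(T) = E[T²] − (E[T])² = 14 − (-0.5)² = 13.75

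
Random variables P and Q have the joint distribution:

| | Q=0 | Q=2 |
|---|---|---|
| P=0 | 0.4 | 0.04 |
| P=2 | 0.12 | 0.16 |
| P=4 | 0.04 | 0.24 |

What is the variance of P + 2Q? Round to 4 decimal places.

11.0464

E[P] = 1.68,  E[Q] = 0.88,  E[PQ] = 2.56
V(P) = 5.6 − (1.68)² = 2.7776;  V(Q) = 1.76 − (0.88)² = 0.9856
Cov(P,Q) = 2.56 − (1.68)(0.88) = 1.0816
V(P + 2Q) = (1)²·2.7776 + (2)²·0.9856 + 2·(1)·(2)·1.0816 = 11.0464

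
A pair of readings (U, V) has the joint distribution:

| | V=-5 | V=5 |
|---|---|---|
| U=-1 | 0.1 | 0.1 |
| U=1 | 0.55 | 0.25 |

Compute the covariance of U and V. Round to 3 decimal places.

E[U] = 0.6,  E[V] = -1.5
E[UV] = -1.5
Cov(U,V) = E[UV] − E[U]E[V] = -1.5 − (0.6)(-1.5) = -0.6

-0.600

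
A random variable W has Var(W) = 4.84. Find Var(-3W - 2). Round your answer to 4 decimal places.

43.5600

Var(-3W - 2) = (-3)²·Var(W) = 9·4.84 = 43.56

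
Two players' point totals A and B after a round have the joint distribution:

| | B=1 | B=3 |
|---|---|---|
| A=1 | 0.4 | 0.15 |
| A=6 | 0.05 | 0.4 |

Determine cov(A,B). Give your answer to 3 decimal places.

E[A] = 3.25,  E[B] = 2.1
E[AB] = 8.35
cov(A,B) = E[AB] − E[A]E[B] = 8.35 − (3.25)(2.1) = 1.525

1.525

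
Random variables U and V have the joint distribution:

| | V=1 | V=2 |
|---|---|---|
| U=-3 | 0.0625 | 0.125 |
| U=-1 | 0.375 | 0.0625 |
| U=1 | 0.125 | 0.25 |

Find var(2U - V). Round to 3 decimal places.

8.340

E[U] = -0.625,  E[V] = 1.4375,  E[UV] = -0.8125
var(U) = 2.5 − (-0.625)² = 2.109375;  var(V) = 2.3125 − (1.4375)² = 0.24609375
cov(U,V) = -0.8125 − (-0.625)(1.4375) = 0.0859375
var(2U - V) = (2)²·2.109375 + (-1)²·0.24609375 + 2·(2)·(-1)·0.0859375 = 8.33984375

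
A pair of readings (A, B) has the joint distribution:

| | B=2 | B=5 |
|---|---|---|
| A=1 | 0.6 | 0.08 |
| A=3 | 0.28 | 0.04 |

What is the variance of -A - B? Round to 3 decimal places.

1.840

E[A] = 1.64,  E[B] = 2.36,  E[AB] = 3.88
Var(A) = 3.56 − (1.64)² = 0.8704;  Var(B) = 6.52 − (2.36)² = 0.9504
Cov(A,B) = 3.88 − (1.64)(2.36) = 0.0096
Var(-A - B) = (-1)²·0.8704 + (-1)²·0.9504 + 2·(-1)·(-1)·0.0096 = 1.84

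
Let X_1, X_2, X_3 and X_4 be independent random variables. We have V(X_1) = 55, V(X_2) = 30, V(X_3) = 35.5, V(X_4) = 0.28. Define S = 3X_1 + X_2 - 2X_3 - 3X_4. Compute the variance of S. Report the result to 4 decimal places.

669.5200

By independence, V(S) = (3)²V(X_1) + (1)²V(X_2) + (-2)²V(X_3) + (-3)²V(X_4)
= (3)²·55 + (1)²·30 + (-2)²·35.5 + (-3)²·0.28 = 669.52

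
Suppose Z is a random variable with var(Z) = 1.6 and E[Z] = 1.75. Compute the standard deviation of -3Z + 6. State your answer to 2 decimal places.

var(-3Z + 6) = (-3)²·1.6 = 14.4
SD(-3Z + 6) = √14.4 ≈ 3.79

3.79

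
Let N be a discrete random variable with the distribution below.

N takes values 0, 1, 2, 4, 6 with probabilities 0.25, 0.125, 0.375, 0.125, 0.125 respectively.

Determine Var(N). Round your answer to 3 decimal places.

E[N] = (0)(0.25) + (1)(0.125) + (2)(0.375) + (4)(0.125) + (6)(0.125) = 2.125
E[N²] = (0)²(0.25) + (1)²(0.125) + (2)²(0.375) + (4)²(0.125) + (6)²(0.125) = 8.125
Var(N) = E[N²] − (E[N])² = 8.125 − (2.125)² = 3.609375

3.609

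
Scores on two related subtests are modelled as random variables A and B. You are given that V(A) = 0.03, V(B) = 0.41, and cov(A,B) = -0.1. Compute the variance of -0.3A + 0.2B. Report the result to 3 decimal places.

0.031

V(-0.3A + 0.2B) = (-0.3)²·V(A) + (0.2)²·V(B) + 2·(-0.3)·(0.2)·cov(A,B)
= 0.09·0.03 + 0.04·0.41 + -0.12·-0.1 = 0.0311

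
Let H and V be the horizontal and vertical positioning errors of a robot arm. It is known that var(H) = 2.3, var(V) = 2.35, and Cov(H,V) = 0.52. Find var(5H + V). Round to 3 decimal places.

var(5H + V) = (5)²·var(H) + (1)²·var(V) + 2·(5)·(1)·Cov(H,V)
= 25·2.3 + 1·2.35 + 10·0.52 = 65.05

65.050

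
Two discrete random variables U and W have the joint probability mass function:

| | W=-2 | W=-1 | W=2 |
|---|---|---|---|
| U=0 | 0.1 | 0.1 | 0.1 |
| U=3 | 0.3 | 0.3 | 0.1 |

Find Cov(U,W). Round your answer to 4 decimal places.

E[U] = 2.1,  E[W] = -0.8
E[UW] = -2.1
Cov(U,W) = E[UW] − E[U]E[W] = -2.1 − (2.1)(-0.8) = -0.42

-0.4200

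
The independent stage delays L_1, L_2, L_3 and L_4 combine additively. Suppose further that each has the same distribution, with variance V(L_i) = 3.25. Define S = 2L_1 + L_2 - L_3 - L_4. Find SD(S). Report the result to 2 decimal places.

4.77

By independence, V(S) = (2)²V(L_1) + (1)²V(L_2) + (-1)²V(L_3) + (-1)²V(L_4)
= (2)²·3.25 + (1)²·3.25 + (-1)²·3.25 + (-1)²·3.25 = 22.75
SD(S) = √22.75 ≈ 4.77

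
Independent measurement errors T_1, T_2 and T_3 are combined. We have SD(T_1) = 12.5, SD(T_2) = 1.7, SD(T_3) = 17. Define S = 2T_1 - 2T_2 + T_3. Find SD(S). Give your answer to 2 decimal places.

30.42

var(T_1) = 156.25, var(T_2) = 2.89, var(T_3) = 289
By independence, var(S) = (2)²var(T_1) + (-2)²var(T_2) + (1)²var(T_3)
= (2)²·156.25 + (-2)²·2.89 + (1)²·289 = 925.56
SD(S) = √925.56 ≈ 30.42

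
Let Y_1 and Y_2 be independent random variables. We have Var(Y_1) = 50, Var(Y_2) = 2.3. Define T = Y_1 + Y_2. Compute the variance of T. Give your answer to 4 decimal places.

52.3000

By independence, Var(T) = (1)²Var(Y_1) + (1)²Var(Y_2)
= (1)²·50 + (1)²·2.3 = 52.3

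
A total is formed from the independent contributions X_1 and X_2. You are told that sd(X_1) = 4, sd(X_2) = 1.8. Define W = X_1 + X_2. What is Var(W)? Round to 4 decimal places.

19.2400

Var(X_1) = 16, Var(X_2) = 3.24
By independence, Var(W) = (1)²Var(X_1) + (1)²Var(X_2)
= (1)²·16 + (1)²·3.24 = 19.24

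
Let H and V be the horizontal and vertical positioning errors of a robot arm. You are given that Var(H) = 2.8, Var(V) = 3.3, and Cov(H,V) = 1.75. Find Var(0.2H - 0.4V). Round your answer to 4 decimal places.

Var(0.2H - 0.4V) = (0.2)²·Var(H) + (-0.4)²·Var(V) + 2·(0.2)·(-0.4)·Cov(H,V)
= 0.04·2.8 + 0.16·3.3 + -0.16·1.75 = 0.36

0.3600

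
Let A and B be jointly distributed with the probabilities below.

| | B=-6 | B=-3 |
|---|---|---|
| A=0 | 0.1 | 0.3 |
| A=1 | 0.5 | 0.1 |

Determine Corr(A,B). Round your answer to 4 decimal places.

E[A] = 0.6,  E[B] = -4.8
E[AB] = -3.3
Cov(A,B) = E[AB] − E[A]E[B] = -3.3 − (0.6)(-4.8) = -0.42
Var(A) = 0.24,  Var(B) = 2.16
ρ = -0.42 / √(0.24·2.16) ≈ -0.5833

-0.5833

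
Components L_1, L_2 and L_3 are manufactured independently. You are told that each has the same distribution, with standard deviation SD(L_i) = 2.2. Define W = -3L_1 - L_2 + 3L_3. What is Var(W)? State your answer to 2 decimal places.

91.96

Var(L_i) = (2.2)² = 4.84
By independence, Var(W) = (-3)²Var(L_1) + (-1)²Var(L_2) + (3)²Var(L_3)
= (-3)²·4.84 + (-1)²·4.84 + (3)²·4.84 = 91.96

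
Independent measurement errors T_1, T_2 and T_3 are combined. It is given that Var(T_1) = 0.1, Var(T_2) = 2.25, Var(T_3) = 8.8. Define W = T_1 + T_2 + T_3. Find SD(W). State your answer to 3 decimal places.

By independence, Var(W) = (1)²Var(T_1) + (1)²Var(T_2) + (1)²Var(T_3)
= (1)²·0.1 + (1)²·2.25 + (1)²·8.8 = 11.15
SD(W) = √11.15 ≈ 3.339

3.339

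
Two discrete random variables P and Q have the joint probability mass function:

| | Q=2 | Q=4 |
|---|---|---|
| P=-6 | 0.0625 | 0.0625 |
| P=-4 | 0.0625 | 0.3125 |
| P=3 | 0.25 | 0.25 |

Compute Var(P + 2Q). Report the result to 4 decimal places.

14.9375

E[P] = -0.75,  E[Q] = 3.25,  E[PQ] = -3.25
Var(P) = 15 − (-0.75)² = 14.4375;  Var(Q) = 11.5 − (3.25)² = 0.9375
Cov(P,Q) = -3.25 − (-0.75)(3.25) = -0.8125
Var(P + 2Q) = (1)²·14.4375 + (2)²·0.9375 + 2·(1)·(2)·-0.8125 = 14.9375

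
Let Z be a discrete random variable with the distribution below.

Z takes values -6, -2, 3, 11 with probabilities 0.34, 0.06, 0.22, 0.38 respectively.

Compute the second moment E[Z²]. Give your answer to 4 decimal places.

E[Z²] = (-6)²(0.34) + (-2)²(0.06) + (3)²(0.22) + (11)²(0.38) = 60.44

60.4400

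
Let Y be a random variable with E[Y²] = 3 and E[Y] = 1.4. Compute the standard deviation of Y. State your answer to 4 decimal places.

Var(Y) = 3 − (1.4)² = 1.04
σ(Y) = √1.04 ≈ 1.0198

1.0198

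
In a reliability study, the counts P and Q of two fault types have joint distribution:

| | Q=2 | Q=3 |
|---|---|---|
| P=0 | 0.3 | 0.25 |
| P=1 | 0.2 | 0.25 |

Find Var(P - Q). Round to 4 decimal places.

E[P] = 0.45,  E[Q] = 2.5,  E[PQ] = 1.15
Var(P) = 0.45 − (0.45)² = 0.2475;  Var(Q) = 6.5 − (2.5)² = 0.25
Cov(P,Q) = 1.15 − (0.45)(2.5) = 0.025
Var(P - Q) = (1)²·0.2475 + (-1)²·0.25 + 2·(1)·(-1)·0.025 = 0.4475

0.4475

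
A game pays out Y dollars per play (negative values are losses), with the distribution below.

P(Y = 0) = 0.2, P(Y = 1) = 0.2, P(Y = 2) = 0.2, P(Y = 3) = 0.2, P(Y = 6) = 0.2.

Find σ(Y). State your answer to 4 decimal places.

2.0591

E[Y] = (0)(0.2) + (1)(0.2) + (2)(0.2) + (3)(0.2) + (6)(0.2) = 2.4
E[Y²] = (0)²(0.2) + (1)²(0.2) + (2)²(0.2) + (3)²(0.2) + (6)²(0.2) = 10
V(Y) = E[Y²] − (E[Y])² = 10 − (2.4)² = 4.24
σ(Y) = √4.24 ≈ 2.0591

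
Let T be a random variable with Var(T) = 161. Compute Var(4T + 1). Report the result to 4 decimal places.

Var(4T + 1) = (4)²·Var(T) = 16·161 = 2576

2576.0000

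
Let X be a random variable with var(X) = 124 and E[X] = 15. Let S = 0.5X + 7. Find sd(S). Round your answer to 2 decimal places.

var(0.5X + 7) = (0.5)²·124 = 31
sd(S) = √31 ≈ 5.57

5.57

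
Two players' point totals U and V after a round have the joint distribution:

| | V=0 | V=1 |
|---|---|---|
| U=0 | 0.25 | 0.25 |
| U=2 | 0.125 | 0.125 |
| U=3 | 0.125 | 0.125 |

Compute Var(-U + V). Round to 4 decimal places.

E[U] = 1.25,  E[V] = 0.5,  E[UV] = 0.625
Var(U) = 3.25 − (1.25)² = 1.6875;  Var(V) = 0.5 − (0.5)² = 0.25
cov(U,V) = 0.625 − (1.25)(0.5) = 0
Var(-U + V) = (-1)²·1.6875 + (1)²·0.25 + 2·(-1)·(1)·0 = 1.9375

1.9375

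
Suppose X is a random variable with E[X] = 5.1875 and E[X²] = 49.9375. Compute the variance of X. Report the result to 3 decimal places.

V(X) = 49.9375 − (5.1875)² = 23.02734375

23.027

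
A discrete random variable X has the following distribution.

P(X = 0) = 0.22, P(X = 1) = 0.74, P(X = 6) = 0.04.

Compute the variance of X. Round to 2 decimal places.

1.22

E[X] = (0)(0.22) + (1)(0.74) + (6)(0.04) = 0.98
E[X²] = (0)²(0.22) + (1)²(0.74) + (6)²(0.04) = 2.18
Var(X) = E[X²] − (E[X])² = 2.18 − (0.98)² = 1.2196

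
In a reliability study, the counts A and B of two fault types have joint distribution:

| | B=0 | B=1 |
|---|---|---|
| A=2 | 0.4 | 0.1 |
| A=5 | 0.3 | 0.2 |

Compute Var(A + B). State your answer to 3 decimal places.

2.760

E[A] = 3.5,  E[B] = 0.3,  E[AB] = 1.2
Var(A) = 14.5 − (3.5)² = 2.25;  Var(B) = 0.3 − (0.3)² = 0.21
cov(A,B) = 1.2 − (3.5)(0.3) = 0.15
Var(A + B) = (1)²·2.25 + (1)²·0.21 + 2·(1)·(1)·0.15 = 2.76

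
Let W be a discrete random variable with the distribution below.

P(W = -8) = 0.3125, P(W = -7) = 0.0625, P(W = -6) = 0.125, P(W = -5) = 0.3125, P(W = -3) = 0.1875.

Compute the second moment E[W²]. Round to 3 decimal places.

37.063

E[W²] = (-8)²(0.3125) + (-7)²(0.0625) + (-6)²(0.125) + (-5)²(0.3125) + (-3)²(0.1875) = 37.0625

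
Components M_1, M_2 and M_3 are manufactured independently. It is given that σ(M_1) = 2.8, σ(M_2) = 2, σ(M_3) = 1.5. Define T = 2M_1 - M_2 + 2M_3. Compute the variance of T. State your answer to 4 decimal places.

44.3600

Var(M_1) = 7.84, Var(M_2) = 4, Var(M_3) = 2.25
By independence, Var(T) = (2)²Var(M_1) + (-1)²Var(M_2) + (2)²Var(M_3)
= (2)²·7.84 + (-1)²·4 + (2)²·2.25 = 44.36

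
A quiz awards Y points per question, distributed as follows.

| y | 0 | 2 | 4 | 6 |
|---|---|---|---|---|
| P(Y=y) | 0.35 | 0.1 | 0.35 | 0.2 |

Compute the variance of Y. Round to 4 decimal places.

E[Y] = (0)(0.35) + (2)(0.1) + (4)(0.35) + (6)(0.2) = 2.8
E[Y²] = (0)²(0.35) + (2)²(0.1) + (4)²(0.35) + (6)²(0.2) = 13.2
Var(Y) = E[Y²] − (E[Y])² = 13.2 − (2.8)² = 5.36

5.3600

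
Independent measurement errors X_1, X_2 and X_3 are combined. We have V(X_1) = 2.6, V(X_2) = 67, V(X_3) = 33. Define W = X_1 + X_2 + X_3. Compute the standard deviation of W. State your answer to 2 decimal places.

By independence, V(W) = (1)²V(X_1) + (1)²V(X_2) + (1)²V(X_3)
= (1)²·2.6 + (1)²·67 + (1)²·33 = 102.6
SD(W) = √102.6 ≈ 10.13

10.13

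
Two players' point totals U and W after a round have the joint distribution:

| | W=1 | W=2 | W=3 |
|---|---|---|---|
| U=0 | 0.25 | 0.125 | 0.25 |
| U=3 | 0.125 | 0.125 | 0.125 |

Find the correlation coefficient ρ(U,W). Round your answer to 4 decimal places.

E[U] = 1.125,  E[W] = 2
E[UW] = 2.25
Cov(U,W) = E[UW] − E[U]E[W] = 2.25 − (1.125)(2) = 0
Var(U) = 2.109375,  Var(W) = 0.75
ρ = 0 / √(2.109375·0.75) ≈ 0.0000

0.0000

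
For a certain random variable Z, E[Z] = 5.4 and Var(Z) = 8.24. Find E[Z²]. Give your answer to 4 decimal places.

E[Z²] = Var(Z) + (E[Z])² = 8.24 + (5.4)² = 37.4

37.4000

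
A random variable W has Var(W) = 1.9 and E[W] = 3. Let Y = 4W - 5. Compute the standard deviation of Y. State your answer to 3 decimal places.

5.514

Var(4W - 5) = (4)²·1.9 = 30.4
σ(Y) = √30.4 ≈ 5.514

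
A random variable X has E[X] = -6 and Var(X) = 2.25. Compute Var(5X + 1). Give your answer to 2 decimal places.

56.25

Var(5X + 1) = (5)²·Var(X) = 25·2.25 = 56.25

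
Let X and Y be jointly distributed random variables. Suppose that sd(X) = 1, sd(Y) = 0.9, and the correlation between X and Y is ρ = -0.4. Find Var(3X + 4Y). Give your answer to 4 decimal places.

Var(X) = (1)² = 1;  Var(Y) = (0.9)² = 0.81
cov(X,Y) = ρ·sd(X)·sd(Y) = -0.4·1·0.9 = -0.36
Var(3X + 4Y) = (3)²·Var(X) + (4)²·Var(Y) + 2·(3)·(4)·cov(X,Y)
= 9·1 + 16·0.81 + 24·-0.36 = 13.32

13.3200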